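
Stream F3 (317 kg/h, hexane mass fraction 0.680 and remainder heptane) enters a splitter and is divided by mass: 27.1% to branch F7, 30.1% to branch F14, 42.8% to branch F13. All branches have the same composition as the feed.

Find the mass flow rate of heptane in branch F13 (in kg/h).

Branch F13 total = 0.428×317 = 135.68 kg/h.
heptane in F13 = 0.320×135.68 = 43.416 kg/h.

43.42 kg/h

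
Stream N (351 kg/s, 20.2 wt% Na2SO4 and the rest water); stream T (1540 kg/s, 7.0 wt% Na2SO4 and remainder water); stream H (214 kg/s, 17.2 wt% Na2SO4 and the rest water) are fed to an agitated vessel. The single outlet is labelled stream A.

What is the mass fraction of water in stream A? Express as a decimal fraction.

0.898

Total flow out = 351 + 1540 + 214 = 2105 kg/s.
water in = 351×0.798 + 1540×0.930 + 214×0.828 = 1889.5 kg/s.
water mass fraction in A = 1889.5/2105 = 0.898.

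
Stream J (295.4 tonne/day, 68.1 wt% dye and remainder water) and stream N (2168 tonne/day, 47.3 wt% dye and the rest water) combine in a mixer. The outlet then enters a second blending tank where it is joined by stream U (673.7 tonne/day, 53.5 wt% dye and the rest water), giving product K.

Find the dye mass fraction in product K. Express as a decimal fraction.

Overall, product flow = 3137.1 tonne/day.
dye in = 295.4×0.681 + 2168×0.473 + 673.7×0.535 = 1587.1 tonne/day.
dye fraction in K = 0.506.

0.506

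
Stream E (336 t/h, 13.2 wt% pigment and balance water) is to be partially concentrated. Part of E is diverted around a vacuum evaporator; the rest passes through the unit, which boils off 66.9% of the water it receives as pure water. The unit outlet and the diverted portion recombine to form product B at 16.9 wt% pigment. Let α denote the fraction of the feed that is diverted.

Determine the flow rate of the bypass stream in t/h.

209.3 t/h

All 336×0.132 = 44.352 t/h of pigment reaches B, so B = 44.352/0.169 = 262.44 t/h and vapour = 73.562 t/h.
The evaporator receives (1−α)·336 of feed at 0.868 water and removes 0.669 of that water:
0.669×0.868×(1−α)×336 = 73.562
(1−α) = 73.562/195.11 = 0.3770;  α = 0.6230.
Bypass flow = 0.6230×336 = 209.32 t/h.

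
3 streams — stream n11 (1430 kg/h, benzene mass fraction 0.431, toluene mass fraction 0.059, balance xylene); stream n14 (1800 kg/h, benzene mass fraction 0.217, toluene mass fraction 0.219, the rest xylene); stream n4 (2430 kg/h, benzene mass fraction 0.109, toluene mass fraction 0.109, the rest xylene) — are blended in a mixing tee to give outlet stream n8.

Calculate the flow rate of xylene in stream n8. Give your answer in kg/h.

xylene out = xylene in = 1430×0.510 + 1800×0.564 + 2430×0.782 = 3644.8 kg/h.

3645 kg/h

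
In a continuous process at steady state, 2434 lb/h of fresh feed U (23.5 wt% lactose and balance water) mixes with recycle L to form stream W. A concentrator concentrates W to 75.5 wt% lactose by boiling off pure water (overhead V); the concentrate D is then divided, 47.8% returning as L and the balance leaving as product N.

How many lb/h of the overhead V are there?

1676 lb/h

Overall lactose balance (none leaves overhead): lactose in fresh feed = lactose in product, i.e. 2434×0.235 = (1−0.478)·D·0.755.
D = 571.99/(0.755×0.522) = 1451.3 lb/h.
Recycle L = 0.478×1451.3 = 693.74 lb/h.
Combined feed W = 2434 + 693.74 = 3127.7 lb/h.
Overhead V = W − D = 3127.7 − 1451.3 = 1676.4 lb/h.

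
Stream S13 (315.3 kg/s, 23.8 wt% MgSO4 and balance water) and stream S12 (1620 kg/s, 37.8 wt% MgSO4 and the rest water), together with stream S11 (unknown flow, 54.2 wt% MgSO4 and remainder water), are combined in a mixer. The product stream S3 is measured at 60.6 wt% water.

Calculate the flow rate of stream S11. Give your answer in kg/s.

507.5 kg/s

Let S11 be the unknown flow. Total out = 1935.3 + S11.
water balance: 1247.9 + 0.458·S11 = 0.606·(1935.3 + S11)
(0.458 − 0.606)·S11 = 0.606×1935.3 − 1247.9 = -75.107
S11 = -75.107 / -0.148 = 507.48 kg/s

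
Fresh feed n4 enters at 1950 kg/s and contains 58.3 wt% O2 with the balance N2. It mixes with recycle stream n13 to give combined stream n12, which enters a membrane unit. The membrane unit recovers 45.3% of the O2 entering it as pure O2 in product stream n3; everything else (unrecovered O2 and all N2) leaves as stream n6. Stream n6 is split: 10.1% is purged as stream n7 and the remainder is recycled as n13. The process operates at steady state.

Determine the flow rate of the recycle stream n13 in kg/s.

8338 kg/s

N2 enters only via n4 and leaves only via the purge: 1950×0.417 = 0.101×(N2 in n6), and the membrane unit passes all N2, so N2 in n12 = N2 in n6 = 8051 kg/s.
O2 in n12: m_A = 1950×0.583 + (1−0.101)·(1−0.453)·m_A, so m_A = 1136.8/0.5082 = 2236.8 kg/s.
n6 = (1−0.453)×2236.8 + 8051 = 9274.5 kg/s.
Recycle n13 = (1−0.101)×9274.5 = 8337.8 kg/s.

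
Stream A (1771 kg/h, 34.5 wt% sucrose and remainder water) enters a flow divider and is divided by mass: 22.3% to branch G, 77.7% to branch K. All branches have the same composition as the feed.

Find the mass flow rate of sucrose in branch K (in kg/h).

474.7 kg/h

Branch K total = 0.777×1771 = 1376.1 kg/h.
sucrose in K = 0.345×1376.1 = 474.74 kg/h.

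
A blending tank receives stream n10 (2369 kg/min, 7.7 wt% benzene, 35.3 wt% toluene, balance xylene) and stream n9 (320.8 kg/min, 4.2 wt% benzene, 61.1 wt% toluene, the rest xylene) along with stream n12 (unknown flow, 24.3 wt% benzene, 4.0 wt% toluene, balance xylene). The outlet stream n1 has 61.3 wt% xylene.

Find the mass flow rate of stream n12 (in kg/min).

Let n12 be the unknown flow. Total out = 2689.8 + n12.
xylene balance: 1461.6 + 0.717·n12 = 0.613·(2689.8 + n12)
(0.717 − 0.613)·n12 = 0.613×2689.8 − 1461.6 = 187.2
n12 = 187.2 / 0.104 = 1800 kg/min

1800 kg/min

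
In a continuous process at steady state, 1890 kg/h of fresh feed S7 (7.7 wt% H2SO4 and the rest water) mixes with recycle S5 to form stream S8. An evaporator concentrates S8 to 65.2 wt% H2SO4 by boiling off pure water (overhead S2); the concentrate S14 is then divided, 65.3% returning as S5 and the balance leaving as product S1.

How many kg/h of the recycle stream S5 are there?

420 kg/h

Overall H2SO4 balance (none leaves overhead): H2SO4 in fresh feed = H2SO4 in product, i.e. 1890×0.077 = (1−0.653)·S14·0.652.
S14 = 145.53/(0.652×0.347) = 643.24 kg/h.
Recycle S5 = 0.653×643.24 = 420.04 kg/h.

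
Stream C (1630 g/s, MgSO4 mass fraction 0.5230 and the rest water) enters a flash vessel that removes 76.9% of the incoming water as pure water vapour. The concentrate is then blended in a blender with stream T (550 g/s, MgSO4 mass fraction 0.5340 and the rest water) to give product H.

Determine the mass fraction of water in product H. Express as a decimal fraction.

Vapour removed = 0.769×0.477×1630 = 597.91 g/s; concentrate = 1032.1 g/s.
water reaching the mixer = 179.6 (from concentrate) + 550×0.466 = 435.9 g/s.
Product flow = 1032.1 + 550 = 1582.1 g/s; water fraction = 0.2755.

0.2755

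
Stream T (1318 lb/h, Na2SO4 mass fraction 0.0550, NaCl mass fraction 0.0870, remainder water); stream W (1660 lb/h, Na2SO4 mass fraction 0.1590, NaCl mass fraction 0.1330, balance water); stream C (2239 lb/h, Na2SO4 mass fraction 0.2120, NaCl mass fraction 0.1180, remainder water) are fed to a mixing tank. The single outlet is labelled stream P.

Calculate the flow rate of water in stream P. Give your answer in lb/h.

water out = water in = 1318×0.858 + 1660×0.708 + 2239×0.670 = 3806.3 lb/h.

3806 lb/h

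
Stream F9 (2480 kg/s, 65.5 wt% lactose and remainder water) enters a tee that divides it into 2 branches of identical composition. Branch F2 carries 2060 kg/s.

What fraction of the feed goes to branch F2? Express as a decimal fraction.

Fraction to F2 = 2060/2480 = 0.8306.

0.831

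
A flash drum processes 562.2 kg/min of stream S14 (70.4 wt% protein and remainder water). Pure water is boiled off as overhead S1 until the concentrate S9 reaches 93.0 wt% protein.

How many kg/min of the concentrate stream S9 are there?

425.6 kg/min

protein is conserved: 562.2×0.704 = 395.79 kg/min all reports to the concentrate.
Concentrate = 395.79/(target fraction) = 425.58 kg/min.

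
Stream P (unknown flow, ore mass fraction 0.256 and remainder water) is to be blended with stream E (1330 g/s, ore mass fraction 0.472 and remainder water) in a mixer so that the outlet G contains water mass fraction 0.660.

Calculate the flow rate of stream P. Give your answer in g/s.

2090 g/s

Let P be the unknown flow. Total out = 1330 + P.
water balance: 702.24 + 0.744·P = 0.660·(1330 + P)
(0.744 − 0.660)·P = 0.660×1330 − 702.24 = 175.56
P = 175.56 / 0.084 = 2090 g/s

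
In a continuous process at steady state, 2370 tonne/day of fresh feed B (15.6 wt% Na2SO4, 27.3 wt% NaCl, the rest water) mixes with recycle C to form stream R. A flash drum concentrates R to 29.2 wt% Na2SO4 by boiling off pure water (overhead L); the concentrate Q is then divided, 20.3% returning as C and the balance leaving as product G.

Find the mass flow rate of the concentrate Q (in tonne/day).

1589 tonne/day

Overall Na2SO4 balance (none leaves overhead): Na2SO4 in fresh feed = Na2SO4 in product, i.e. 2370×0.156 = (1−0.203)·Q·0.292.
Q = 369.72/(0.292×0.797) = 1588.7 tonne/day.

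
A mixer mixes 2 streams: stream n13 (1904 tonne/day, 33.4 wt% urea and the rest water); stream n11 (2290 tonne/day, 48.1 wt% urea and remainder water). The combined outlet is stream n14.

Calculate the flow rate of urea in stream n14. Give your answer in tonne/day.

1737 tonne/day

urea out = urea in = 1904×0.334 + 2290×0.481 = 1737.4 tonne/day.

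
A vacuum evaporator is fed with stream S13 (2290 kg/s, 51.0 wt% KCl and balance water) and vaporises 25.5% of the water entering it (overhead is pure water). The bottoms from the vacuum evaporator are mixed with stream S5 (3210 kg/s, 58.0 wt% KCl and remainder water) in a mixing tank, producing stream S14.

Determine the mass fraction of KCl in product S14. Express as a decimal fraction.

0.581

Vapour removed = 0.255×0.490×2290 = 286.14 kg/s; concentrate = 2003.9 kg/s.
KCl reaching the mixer = 1167.9 (from concentrate) + 3210×0.580 = 3029.7 kg/s.
Product flow = 2003.9 + 3210 = 5213.9 kg/s; KCl fraction = 0.581.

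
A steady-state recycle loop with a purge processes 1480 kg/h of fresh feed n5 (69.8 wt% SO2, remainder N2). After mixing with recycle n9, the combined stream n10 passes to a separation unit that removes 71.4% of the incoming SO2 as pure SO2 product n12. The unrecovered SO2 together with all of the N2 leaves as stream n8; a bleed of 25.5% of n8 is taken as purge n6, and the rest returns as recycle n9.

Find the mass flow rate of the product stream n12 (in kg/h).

937.3 kg/h

SO2 in n10: m_A = 1480×0.698 + (1−0.255)·(1−0.714)·m_A, so m_A = 1033/0.7869 = 1312.7 kg/h.
Product n12 = 0.714×1312.7 = 937.3 kg/h.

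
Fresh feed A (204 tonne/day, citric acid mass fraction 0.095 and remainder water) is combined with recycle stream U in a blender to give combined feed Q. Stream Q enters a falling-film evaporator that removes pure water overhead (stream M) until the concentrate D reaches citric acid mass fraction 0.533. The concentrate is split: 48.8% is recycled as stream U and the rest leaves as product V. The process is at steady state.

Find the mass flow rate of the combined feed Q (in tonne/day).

238.7 tonne/day

Overall citric acid balance (none leaves overhead): citric acid in fresh feed = citric acid in product, i.e. 204×0.095 = (1−0.488)·D·0.533.
D = 19.38/(0.533×0.512) = 71.016 tonne/day.
Recycle U = 0.488×71.016 = 34.656 tonne/day.
Combined feed Q = 204 + 34.656 = 238.66 tonne/day.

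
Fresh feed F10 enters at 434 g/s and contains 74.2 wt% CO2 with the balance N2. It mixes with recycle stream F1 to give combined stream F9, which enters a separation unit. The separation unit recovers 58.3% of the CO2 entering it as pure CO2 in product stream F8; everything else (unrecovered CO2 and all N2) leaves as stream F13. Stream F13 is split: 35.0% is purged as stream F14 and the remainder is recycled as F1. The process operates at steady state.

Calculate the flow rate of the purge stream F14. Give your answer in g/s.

176.4 g/s

N2 enters only via F10 and leaves only via the purge: 434×0.258 = 0.350×(N2 in F13), and the separation unit passes all N2, so N2 in F9 = N2 in F13 = 319.92 g/s.
CO2 in F9: m_A = 434×0.742 + (1−0.350)·(1−0.583)·m_A, so m_A = 322.03/0.7289 = 441.77 g/s.
F13 = (1−0.583)×441.77 + 319.92 = 504.14 g/s.
Purge F14 = 0.350×504.14 = 176.45 g/s.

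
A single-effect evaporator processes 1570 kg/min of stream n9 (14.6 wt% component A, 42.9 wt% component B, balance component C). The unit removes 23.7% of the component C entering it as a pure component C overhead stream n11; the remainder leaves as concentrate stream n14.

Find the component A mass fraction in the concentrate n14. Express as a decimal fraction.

0.162

component A is not removed: 1570×0.146 = 229.22 kg/min of component A enters n14.
component C entering = 1570×0.425 = 667.25 kg/min; overhead removed = 0.237×667.25 = 158.14 kg/min.
Concentrate = 1570 − 158.14 = 1411.9 kg/min.
Mass fraction = 229.22/1411.9 = 0.162.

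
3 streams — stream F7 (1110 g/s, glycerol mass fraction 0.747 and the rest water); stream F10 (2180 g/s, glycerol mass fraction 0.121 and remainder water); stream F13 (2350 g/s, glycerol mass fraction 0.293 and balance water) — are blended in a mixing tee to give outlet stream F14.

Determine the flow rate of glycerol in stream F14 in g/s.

1782 g/s

glycerol out = glycerol in = 1110×0.747 + 2180×0.121 + 2350×0.293 = 1781.5 g/s.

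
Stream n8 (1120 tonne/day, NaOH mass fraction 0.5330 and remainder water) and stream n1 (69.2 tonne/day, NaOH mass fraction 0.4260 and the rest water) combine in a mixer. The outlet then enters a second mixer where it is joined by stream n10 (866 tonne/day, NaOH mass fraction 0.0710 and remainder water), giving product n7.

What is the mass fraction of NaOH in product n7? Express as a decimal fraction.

Overall, product flow = 2055.2 tonne/day.
NaOH in = 1120×0.533 + 69.2×0.426 + 866×0.071 = 687.93 tonne/day.
NaOH fraction in n7 = 0.3347.

0.3347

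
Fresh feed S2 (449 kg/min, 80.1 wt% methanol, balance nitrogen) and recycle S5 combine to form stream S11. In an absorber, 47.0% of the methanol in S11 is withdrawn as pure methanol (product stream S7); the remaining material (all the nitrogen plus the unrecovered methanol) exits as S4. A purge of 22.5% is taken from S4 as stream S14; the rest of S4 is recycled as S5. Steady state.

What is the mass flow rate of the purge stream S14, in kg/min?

162.1 kg/min

nitrogen enters only via S2 and leaves only via the purge: 449×0.199 = 0.225×(nitrogen in S4), and the absorber passes all nitrogen, so nitrogen in S11 = nitrogen in S4 = 397.12 kg/min.
methanol in S11: m_A = 449×0.801 + (1−0.225)·(1−0.470)·m_A, so m_A = 359.65/0.5892 = 610.35 kg/min.
S4 = (1−0.470)×610.35 + 397.12 = 720.6 kg/min.
Purge S14 = 0.225×720.6 = 162.14 kg/min.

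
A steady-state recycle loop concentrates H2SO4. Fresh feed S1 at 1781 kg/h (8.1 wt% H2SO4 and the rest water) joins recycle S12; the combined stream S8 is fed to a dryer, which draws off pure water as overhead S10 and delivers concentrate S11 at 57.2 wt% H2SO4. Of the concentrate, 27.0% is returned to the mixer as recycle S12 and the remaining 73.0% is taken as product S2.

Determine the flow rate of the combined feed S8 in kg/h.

1874 kg/h

Overall H2SO4 balance (none leaves overhead): H2SO4 in fresh feed = H2SO4 in product, i.e. 1781×0.081 = (1−0.270)·S11·0.572.
S11 = 144.26/(0.572×0.730) = 345.49 kg/h.
Recycle S12 = 0.270×345.49 = 93.281 kg/h.
Combined feed S8 = 1781 + 93.281 = 1874.3 kg/h.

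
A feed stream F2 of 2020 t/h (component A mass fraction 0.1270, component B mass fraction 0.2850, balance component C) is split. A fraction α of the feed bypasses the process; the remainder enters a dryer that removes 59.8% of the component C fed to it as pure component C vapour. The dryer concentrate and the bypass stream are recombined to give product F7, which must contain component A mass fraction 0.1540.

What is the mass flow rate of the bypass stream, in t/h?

All 2020×0.127 = 256.54 t/h of component A reaches F7, so F7 = 256.54/0.154 = 1665.8 t/h and vapour = 354.16 t/h.
The evaporator receives (1−α)·2020 of feed at 0.588 component C and removes 0.598 of that component C:
0.598×0.588×(1−α)×2020 = 354.16
(1−α) = 354.16/710.28 = 0.4986;  α = 0.5014.
Bypass flow = 0.5014×2020 = 1012.8 t/h.

1013 t/h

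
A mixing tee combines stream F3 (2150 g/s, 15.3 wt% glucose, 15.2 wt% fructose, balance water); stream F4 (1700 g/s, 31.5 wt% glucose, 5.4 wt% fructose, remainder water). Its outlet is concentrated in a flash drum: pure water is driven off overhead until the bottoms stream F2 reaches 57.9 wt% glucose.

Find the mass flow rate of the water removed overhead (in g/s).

2357 g/s

glucose entering = 2150×0.153 + 1700×0.315 = 864.45 g/s.
All glucose reports to F2, so F2 = 864.45/0.579 = 1493 g/s.
Total feed = 3850 g/s; overhead = 3850 − 1493 = 2357 g/s.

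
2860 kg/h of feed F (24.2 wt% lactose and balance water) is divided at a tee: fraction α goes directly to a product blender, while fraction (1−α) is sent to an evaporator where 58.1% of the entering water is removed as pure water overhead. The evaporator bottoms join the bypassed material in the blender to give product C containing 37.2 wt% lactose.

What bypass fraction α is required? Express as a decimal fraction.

All 2860×0.242 = 692.12 kg/h of lactose reaches C, so C = 692.12/0.372 = 1860.5 kg/h and vapour = 999.46 kg/h.
The evaporator receives (1−α)·2860 of feed at 0.758 water and removes 0.581 of that water:
0.581×0.758×(1−α)×2860 = 999.46
(1−α) = 999.46/1259.5 = 0.7935;  α = 0.2065.

0.206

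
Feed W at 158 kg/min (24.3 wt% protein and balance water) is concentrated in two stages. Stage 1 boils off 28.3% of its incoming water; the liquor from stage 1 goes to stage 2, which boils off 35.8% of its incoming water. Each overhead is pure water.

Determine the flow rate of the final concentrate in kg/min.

93.45 kg/min

water in feed = 158×0.757 = 119.61 kg/min.
After stage 1: water left = (1−0.283)×119.61 = 85.758; stream total = 124.15 kg/min.
After stage 2: water left = (1−0.358)×85.758 = 55.056; final concentrate = 93.45 kg/min.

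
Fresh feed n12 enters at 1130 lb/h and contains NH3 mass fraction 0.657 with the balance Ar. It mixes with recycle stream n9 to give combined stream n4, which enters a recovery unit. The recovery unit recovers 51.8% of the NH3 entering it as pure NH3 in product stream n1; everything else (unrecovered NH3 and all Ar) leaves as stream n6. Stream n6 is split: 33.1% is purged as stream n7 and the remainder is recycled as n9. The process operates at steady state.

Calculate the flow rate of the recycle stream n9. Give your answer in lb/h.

1137 lb/h

Ar enters only via n12 and leaves only via the purge: 1130×0.343 = 0.331×(Ar in n6), and the recovery unit passes all Ar, so Ar in n4 = Ar in n6 = 1171 lb/h.
NH3 in n4: m_A = 1130×0.657 + (1−0.331)·(1−0.518)·m_A, so m_A = 742.41/0.6775 = 1095.7 lb/h.
n6 = (1−0.518)×1095.7 + 1171 = 1699.1 lb/h.
Recycle n9 = (1−0.331)×1699.1 = 1136.7 lb/h.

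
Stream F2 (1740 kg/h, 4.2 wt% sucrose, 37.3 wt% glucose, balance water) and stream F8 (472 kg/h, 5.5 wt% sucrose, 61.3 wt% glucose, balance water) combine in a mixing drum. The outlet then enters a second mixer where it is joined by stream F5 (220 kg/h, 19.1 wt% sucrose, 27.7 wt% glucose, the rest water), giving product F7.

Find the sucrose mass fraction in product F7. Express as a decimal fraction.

Overall, product flow = 2432 kg/h.
sucrose in = 1740×0.042 + 472×0.055 + 220×0.191 = 141.06 kg/h.
sucrose fraction in F7 = 0.058.

0.058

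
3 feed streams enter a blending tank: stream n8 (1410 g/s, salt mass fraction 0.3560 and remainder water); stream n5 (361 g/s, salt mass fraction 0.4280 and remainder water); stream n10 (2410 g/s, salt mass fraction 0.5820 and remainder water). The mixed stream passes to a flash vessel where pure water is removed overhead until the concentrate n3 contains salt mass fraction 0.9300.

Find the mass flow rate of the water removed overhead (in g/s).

salt entering = 1410×0.356 + 361×0.428 + 2410×0.582 = 2059.1 g/s.
All salt reports to n3, so n3 = 2059.1/0.930 = 2214.1 g/s.
Total feed = 4181 g/s; overhead = 4181 − 2214.1 = 1966.9 g/s.

1967 g/s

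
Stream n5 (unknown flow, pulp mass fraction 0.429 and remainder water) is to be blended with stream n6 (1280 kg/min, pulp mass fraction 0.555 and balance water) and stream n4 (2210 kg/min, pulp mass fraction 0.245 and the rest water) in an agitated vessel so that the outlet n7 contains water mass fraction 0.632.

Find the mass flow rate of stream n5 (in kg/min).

Let n5 be the unknown flow. Total out = 3490 + n5.
water balance: 2238.2 + 0.571·n5 = 0.632·(3490 + n5)
(0.571 − 0.632)·n5 = 0.632×3490 − 2238.2 = -32.47
n5 = -32.47 / -0.061 = 532.3 kg/min

532.3 kg/min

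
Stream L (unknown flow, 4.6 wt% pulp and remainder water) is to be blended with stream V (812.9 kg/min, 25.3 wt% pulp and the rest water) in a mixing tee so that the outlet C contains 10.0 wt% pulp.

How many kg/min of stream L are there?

2303 kg/min

Let L be the unknown flow. Total out = 812.9 + L.
pulp balance: 205.66 + 0.046·L = 0.100·(812.9 + L)
(0.046 − 0.100)·L = 0.100×812.9 − 205.66 = -124.37
L = -124.37 / -0.054 = 2303.2 kg/min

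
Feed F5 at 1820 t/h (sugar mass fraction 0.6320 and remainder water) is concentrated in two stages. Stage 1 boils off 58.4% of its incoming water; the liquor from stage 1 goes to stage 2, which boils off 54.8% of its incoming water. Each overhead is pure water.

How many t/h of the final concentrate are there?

1276 t/h

water in feed = 1820×0.368 = 669.76 t/h.
After stage 1: water left = (1−0.584)×669.76 = 278.62; stream total = 1428.9 t/h.
After stage 2: water left = (1−0.548)×278.62 = 125.94; final concentrate = 1276.2 t/h.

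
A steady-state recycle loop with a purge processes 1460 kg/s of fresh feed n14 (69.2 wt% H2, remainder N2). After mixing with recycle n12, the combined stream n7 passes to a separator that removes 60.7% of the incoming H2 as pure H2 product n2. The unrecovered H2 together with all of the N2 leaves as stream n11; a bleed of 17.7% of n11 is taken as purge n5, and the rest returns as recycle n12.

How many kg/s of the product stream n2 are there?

H2 in n7: m_A = 1460×0.692 + (1−0.177)·(1−0.607)·m_A, so m_A = 1010.3/0.6766 = 1493.3 kg/s.
Product n2 = 0.607×1493.3 = 906.44 kg/s.

906.4 kg/s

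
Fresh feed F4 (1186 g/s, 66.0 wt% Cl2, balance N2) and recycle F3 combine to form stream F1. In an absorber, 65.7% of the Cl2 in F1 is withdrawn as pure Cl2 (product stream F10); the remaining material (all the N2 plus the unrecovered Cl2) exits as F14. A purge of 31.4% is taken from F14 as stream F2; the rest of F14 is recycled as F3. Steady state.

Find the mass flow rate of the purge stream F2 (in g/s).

513.5 g/s

N2 enters only via F4 and leaves only via the purge: 1186×0.340 = 0.314×(N2 in F14), and the absorber passes all N2, so N2 in F1 = N2 in F14 = 1284.2 g/s.
Cl2 in F1: m_A = 1186×0.660 + (1−0.314)·(1−0.657)·m_A, so m_A = 782.76/0.7647 = 1023.6 g/s.
F14 = (1−0.657)×1023.6 + 1284.2 = 1635.3 g/s.
Purge F2 = 0.314×1635.3 = 513.49 g/s.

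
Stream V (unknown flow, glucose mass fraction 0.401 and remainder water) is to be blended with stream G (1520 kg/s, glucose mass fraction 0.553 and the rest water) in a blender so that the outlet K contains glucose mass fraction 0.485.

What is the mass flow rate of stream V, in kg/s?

1230 kg/s

Let V be the unknown flow. Total out = 1520 + V.
glucose balance: 840.56 + 0.401·V = 0.485·(1520 + V)
(0.401 − 0.485)·V = 0.485×1520 − 840.56 = -103.36
V = -103.36 / -0.084 = 1230.5 kg/s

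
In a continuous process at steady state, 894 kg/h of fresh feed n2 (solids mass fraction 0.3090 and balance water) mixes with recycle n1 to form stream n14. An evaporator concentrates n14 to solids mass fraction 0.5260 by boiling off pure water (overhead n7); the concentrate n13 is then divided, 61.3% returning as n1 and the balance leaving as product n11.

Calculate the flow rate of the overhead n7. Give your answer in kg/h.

Overall solids balance (none leaves overhead): solids in fresh feed = solids in product, i.e. 894×0.309 = (1−0.613)·n13·0.526.
n13 = 276.25/(0.526×0.387) = 1357.1 kg/h.
Recycle n1 = 0.613×1357.1 = 831.88 kg/h.
Combined feed n14 = 894 + 831.88 = 1725.9 kg/h.
Overhead n7 = n14 − n13 = 1725.9 − 1357.1 = 368.82 kg/h.

368.8 kg/h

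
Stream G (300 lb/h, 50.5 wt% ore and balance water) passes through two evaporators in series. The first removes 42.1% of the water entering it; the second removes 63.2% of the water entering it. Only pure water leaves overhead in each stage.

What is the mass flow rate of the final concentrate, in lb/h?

water in feed = 300×0.495 = 148.5 lb/h.
After stage 1: water left = (1−0.421)×148.5 = 85.982; stream total = 237.48 lb/h.
After stage 2: water left = (1−0.632)×85.982 = 31.641; final concentrate = 183.14 lb/h.

183.1 lb/h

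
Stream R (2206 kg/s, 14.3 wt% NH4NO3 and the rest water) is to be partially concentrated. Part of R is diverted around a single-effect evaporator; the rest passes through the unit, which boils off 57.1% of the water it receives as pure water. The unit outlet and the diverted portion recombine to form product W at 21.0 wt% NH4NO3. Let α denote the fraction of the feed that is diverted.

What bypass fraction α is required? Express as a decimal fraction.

All 2206×0.143 = 315.46 kg/s of NH4NO3 reaches W, so W = 315.46/0.210 = 1502.2 kg/s and vapour = 703.82 kg/s.
The evaporator receives (1−α)·2206 of feed at 0.857 water and removes 0.571 of that water:
0.571×0.857×(1−α)×2206 = 703.82
(1−α) = 703.82/1079.5 = 0.6520;  α = 0.3480.

0.348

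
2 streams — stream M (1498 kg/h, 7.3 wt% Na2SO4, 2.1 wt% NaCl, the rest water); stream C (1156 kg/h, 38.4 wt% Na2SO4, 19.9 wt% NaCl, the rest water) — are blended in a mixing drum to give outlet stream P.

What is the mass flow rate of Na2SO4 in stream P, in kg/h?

Na2SO4 out = Na2SO4 in = 1498×0.073 + 1156×0.384 = 553.26 kg/h.

553.3 kg/h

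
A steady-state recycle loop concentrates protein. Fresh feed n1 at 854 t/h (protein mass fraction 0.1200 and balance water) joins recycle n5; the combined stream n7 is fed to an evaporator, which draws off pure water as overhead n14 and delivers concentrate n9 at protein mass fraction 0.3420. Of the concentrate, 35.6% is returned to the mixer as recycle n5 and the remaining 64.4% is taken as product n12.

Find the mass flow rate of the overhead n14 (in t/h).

Overall protein balance (none leaves overhead): protein in fresh feed = protein in product, i.e. 854×0.120 = (1−0.356)·n9·0.342.
n9 = 102.48/(0.342×0.644) = 465.29 t/h.
Recycle n5 = 0.356×465.29 = 165.64 t/h.
Combined feed n7 = 854 + 165.64 = 1019.6 t/h.
Overhead n14 = n7 − n9 = 1019.6 − 465.29 = 554.35 t/h.

554.4 t/h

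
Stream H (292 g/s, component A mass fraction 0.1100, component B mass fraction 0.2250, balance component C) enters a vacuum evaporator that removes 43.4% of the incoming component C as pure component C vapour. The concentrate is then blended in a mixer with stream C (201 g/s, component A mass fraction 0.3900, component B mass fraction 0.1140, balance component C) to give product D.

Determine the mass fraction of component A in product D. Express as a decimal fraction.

0.2704

Vapour removed = 0.434×0.665×292 = 84.274 g/s; concentrate = 207.73 g/s.
component A reaching the mixer = 32.12 (from concentrate) + 201×0.390 = 110.51 g/s.
Product flow = 207.73 + 201 = 408.73 g/s; component A fraction = 0.2704.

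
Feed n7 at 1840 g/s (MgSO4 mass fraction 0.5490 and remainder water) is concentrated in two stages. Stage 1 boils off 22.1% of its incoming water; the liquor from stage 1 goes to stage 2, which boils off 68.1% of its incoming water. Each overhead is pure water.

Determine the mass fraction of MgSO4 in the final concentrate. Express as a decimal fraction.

water in feed = 1840×0.451 = 829.84 g/s.
After stage 1: water left = (1−0.221)×829.84 = 646.45; stream total = 1656.6 g/s.
After stage 2: water left = (1−0.681)×646.45 = 206.22; final concentrate = 1216.4 g/s.
MgSO4 fraction = 1010.2/1216.4 = 0.8305.

0.8305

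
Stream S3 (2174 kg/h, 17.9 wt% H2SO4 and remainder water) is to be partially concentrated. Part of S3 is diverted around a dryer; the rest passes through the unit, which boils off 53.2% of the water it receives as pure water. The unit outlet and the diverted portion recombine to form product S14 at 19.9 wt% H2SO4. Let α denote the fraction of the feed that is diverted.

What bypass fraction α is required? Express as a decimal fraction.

0.770

All 2174×0.179 = 389.15 kg/h of H2SO4 reaches S14, so S14 = 389.15/0.199 = 1955.5 kg/h and vapour = 218.49 kg/h.
The evaporator receives (1−α)·2174 of feed at 0.821 water and removes 0.532 of that water:
0.532×0.821×(1−α)×2174 = 218.49
(1−α) = 218.49/949.54 = 0.2301;  α = 0.7699.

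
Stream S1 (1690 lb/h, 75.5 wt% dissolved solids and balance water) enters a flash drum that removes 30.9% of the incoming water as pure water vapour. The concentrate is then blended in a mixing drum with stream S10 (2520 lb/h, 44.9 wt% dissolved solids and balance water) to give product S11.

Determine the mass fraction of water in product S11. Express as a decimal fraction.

Vapour removed = 0.309×0.245×1690 = 127.94 lb/h; concentrate = 1562.1 lb/h.
water reaching the mixer = 286.11 (from concentrate) + 2520×0.551 = 1674.6 lb/h.
Product flow = 1562.1 + 2520 = 4082.1 lb/h; water fraction = 0.410.

0.410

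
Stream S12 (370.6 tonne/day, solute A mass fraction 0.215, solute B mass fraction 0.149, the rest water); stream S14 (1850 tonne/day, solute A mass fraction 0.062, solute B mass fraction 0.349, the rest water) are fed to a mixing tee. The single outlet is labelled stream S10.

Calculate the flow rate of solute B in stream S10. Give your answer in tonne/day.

solute B out = solute B in = 370.6×0.149 + 1850×0.349 = 700.87 tonne/day.

700.9 tonne/day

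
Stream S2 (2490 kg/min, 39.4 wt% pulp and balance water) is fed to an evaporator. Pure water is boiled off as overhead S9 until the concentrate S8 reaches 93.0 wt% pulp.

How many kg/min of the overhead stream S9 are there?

1435 kg/min

pulp is conserved: 2490×0.394 = 981.06 kg/min all reports to the concentrate.
Concentrate = 981.06/(target fraction) = 1054.9 kg/min.
Overhead = 2490 − 1054.9 = 1435.1 kg/min.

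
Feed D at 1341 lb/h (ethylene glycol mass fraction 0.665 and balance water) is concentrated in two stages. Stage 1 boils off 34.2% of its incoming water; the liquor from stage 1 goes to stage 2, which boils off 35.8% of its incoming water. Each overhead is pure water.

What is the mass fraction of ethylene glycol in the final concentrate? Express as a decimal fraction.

0.825

water in feed = 1341×0.335 = 449.24 lb/h.
After stage 1: water left = (1−0.342)×449.24 = 295.6; stream total = 1187.4 lb/h.
After stage 2: water left = (1−0.358)×295.6 = 189.77; final concentrate = 1081.5 lb/h.
ethylene glycol fraction = 891.77/1081.5 = 0.825.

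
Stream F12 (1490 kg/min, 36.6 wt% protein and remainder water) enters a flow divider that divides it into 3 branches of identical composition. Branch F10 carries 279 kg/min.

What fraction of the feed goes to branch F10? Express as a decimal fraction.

0.187

Fraction to F10 = 279/1490 = 0.1872.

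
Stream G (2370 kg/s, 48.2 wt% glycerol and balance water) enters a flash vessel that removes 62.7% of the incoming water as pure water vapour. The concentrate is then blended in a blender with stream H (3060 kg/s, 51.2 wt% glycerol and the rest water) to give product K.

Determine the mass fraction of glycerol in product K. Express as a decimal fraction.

Vapour removed = 0.627×0.518×2370 = 769.74 kg/s; concentrate = 1600.3 kg/s.
glycerol reaching the mixer = 1142.3 (from concentrate) + 3060×0.512 = 2709.1 kg/s.
Product flow = 1600.3 + 3060 = 4660.3 kg/s; glycerol fraction = 0.581.

0.581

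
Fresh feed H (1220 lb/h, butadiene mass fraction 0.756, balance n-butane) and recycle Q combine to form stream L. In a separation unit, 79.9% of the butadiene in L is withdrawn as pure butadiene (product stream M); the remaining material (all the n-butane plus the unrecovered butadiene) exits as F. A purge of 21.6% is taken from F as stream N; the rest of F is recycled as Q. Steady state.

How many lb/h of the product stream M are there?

874.8 lb/h

butadiene in L: m_A = 1220×0.756 + (1−0.216)·(1−0.799)·m_A, so m_A = 922.32/0.8424 = 1094.9 lb/h.
Product M = 0.799×1094.9 = 874.79 lb/h.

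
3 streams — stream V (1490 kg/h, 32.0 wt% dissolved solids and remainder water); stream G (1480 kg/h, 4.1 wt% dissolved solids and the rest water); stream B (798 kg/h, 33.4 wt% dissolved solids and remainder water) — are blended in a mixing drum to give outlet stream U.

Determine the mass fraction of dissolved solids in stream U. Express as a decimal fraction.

0.2134

Total flow out = 1490 + 1480 + 798 = 3768 kg/h.
dissolved solids in = 1490×0.320 + 1480×0.041 + 798×0.334 = 804.01 kg/h.
dissolved solids mass fraction in U = 804.01/3768 = 0.2134.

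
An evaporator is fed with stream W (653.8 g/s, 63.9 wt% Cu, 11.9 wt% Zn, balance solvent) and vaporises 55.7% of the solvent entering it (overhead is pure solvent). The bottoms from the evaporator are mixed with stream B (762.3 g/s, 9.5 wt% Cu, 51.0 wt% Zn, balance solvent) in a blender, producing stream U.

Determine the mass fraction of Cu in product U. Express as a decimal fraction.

0.369

Vapour removed = 0.557×0.242×653.8 = 88.128 g/s; concentrate = 565.67 g/s.
Cu reaching the mixer = 417.78 (from concentrate) + 762.3×0.095 = 490.2 g/s.
Product flow = 565.67 + 762.3 = 1328 g/s; Cu fraction = 0.369.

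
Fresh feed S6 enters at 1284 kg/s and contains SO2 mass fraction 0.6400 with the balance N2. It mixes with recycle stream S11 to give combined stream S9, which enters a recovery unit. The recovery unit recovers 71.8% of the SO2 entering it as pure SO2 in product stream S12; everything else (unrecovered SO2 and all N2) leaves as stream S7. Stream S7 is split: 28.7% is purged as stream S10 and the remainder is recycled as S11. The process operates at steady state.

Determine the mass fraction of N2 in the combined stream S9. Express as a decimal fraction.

0.6103

N2 enters only via S6 and leaves only via the purge: 1284×0.360 = 0.287×(N2 in S7), and the recovery unit passes all N2, so N2 in S9 = N2 in S7 = 1610.6 kg/s.
SO2 in S9: m_A = 1284×0.640 + (1−0.287)·(1−0.718)·m_A, so m_A = 821.76/0.7989 = 1028.6 kg/s.
S9 = 1028.6 + 1610.6 = 2639.2 kg/s.
N2 fraction in S9 = 1610.6/2639.2 = 0.6103.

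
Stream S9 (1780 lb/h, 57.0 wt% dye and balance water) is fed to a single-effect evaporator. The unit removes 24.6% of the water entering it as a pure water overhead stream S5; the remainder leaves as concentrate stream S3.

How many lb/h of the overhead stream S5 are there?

water entering = 1780×0.430 = 765.4 lb/h; overhead removed = 0.246×765.4 = 188.29 lb/h.

188.3 lb/h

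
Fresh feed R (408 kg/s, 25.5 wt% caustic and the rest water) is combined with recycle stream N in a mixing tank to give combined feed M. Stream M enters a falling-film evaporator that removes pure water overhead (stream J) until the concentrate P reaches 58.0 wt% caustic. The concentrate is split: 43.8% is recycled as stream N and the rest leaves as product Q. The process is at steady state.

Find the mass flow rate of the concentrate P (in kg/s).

Overall caustic balance (none leaves overhead): caustic in fresh feed = caustic in product, i.e. 408×0.255 = (1−0.438)·P·0.580.
P = 104.04/(0.580×0.562) = 319.18 kg/s.

319.2 kg/s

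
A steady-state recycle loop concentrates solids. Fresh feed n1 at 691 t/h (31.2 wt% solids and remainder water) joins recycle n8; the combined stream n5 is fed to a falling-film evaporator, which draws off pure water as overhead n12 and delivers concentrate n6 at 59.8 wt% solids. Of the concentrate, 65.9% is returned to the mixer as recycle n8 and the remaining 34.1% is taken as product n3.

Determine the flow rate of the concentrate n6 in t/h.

1057 t/h

Overall solids balance (none leaves overhead): solids in fresh feed = solids in product, i.e. 691×0.312 = (1−0.659)·n6·0.598.
n6 = 215.59/(0.598×0.341) = 1057.2 t/h.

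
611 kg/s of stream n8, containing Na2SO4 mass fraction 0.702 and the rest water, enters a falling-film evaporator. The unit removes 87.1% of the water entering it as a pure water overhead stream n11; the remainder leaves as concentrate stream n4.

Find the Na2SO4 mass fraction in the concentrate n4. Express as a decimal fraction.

Na2SO4 is not removed: 611×0.702 = 428.92 kg/s of Na2SO4 enters n4.
water entering = 611×0.298 = 182.08 kg/s; overhead removed = 0.871×182.08 = 158.59 kg/s.
Concentrate = 611 − 158.59 = 452.41 kg/s.
Mass fraction = 428.92/452.41 = 0.948.

0.948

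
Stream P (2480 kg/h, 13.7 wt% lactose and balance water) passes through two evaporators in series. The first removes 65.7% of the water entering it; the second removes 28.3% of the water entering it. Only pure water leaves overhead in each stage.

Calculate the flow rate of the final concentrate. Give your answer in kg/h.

water in feed = 2480×0.863 = 2140.2 kg/h.
After stage 1: water left = (1−0.657)×2140.2 = 734.1; stream total = 1073.9 kg/h.
After stage 2: water left = (1−0.283)×734.1 = 526.35; final concentrate = 866.11 kg/h.

866.1 kg/h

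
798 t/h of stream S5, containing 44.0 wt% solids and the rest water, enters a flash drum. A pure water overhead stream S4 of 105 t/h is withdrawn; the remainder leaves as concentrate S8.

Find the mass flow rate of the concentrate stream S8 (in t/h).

Concentrate = 798 − 105 = 693 t/h.

693 t/h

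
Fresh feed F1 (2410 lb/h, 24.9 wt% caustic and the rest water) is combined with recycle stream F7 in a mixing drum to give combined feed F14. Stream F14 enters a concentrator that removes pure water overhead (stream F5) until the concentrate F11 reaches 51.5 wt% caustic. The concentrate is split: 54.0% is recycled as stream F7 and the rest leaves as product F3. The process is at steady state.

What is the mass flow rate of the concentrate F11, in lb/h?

Overall caustic balance (none leaves overhead): caustic in fresh feed = caustic in product, i.e. 2410×0.249 = (1−0.540)·F11·0.515.
F11 = 600.09/(0.515×0.460) = 2533.1 lb/h.

2533 lb/h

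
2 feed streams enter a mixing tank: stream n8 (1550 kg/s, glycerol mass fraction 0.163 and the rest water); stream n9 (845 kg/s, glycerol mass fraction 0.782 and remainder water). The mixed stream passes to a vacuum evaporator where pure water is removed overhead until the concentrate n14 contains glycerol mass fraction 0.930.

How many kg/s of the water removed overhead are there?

1413 kg/s

glycerol entering = 1550×0.163 + 845×0.782 = 913.44 kg/s.
All glycerol reports to n14, so n14 = 913.44/0.930 = 982.19 kg/s.
Total feed = 2395 kg/s; overhead = 2395 − 982.19 = 1412.8 kg/s.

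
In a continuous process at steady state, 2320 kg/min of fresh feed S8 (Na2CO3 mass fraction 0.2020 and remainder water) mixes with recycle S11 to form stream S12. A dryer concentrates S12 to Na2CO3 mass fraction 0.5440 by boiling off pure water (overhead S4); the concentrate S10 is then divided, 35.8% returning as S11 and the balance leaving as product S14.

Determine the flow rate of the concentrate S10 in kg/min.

1342 kg/min

Overall Na2CO3 balance (none leaves overhead): Na2CO3 in fresh feed = Na2CO3 in product, i.e. 2320×0.202 = (1−0.358)·S10·0.544.
S10 = 468.64/(0.544×0.642) = 1341.9 kg/min.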